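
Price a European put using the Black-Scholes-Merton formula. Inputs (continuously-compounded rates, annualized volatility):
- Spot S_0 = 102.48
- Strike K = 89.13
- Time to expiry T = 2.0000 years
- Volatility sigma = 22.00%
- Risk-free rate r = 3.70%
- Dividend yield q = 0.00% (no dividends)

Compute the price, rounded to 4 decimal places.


d1 = (ln(S/K) + (r - q + 0.5*sigma^2) * T) / (sigma * sqrt(T)) = 0.84200887
d2 = d1 - sigma * sqrt(T) = 0.53088188
exp(-rT) = 0.92867169; exp(-qT) = 1.00000000
P = K * exp(-rT) * N(-d2) - S_0 * exp(-qT) * N(-d1)
N(-d1) = 0.19989149; N(-d2) = 0.29775032
P = 89.1300 * 0.92867169 * 0.29775032 - 102.4800 * 1.00000000 * 0.19989149 = 4.1607

Answer: Price = 4.1607


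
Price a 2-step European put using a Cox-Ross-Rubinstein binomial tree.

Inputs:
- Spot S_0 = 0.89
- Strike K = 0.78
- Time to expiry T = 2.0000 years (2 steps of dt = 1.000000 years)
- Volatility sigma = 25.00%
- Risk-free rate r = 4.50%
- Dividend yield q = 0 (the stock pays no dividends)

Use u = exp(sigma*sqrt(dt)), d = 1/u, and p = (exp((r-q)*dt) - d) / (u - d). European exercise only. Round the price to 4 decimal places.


Answer: Price = V(0,0) = 0.0487

Derivation:
dt = T/N = 1.000000
u = exp(sigma*sqrt(dt)) = 1.284025; d = 1/u = 0.778801
p = (exp((r-q)*dt) - d) / (u - d) = 0.528927
Discount per step: exp(-r*dt) = 0.955997
Stock lattice S(k, i) with i counting down-moves:
  k=0: S(0,0) = 0.8900
  k=1: S(1,0) = 1.1428; S(1,1) = 0.6931
  k=2: S(2,0) = 1.4674; S(2,1) = 0.8900; S(2,2) = 0.5398
Terminal payoffs V(N, i) = max(K - S_T, 0):
  V(2,0) = 0.000000; V(2,1) = 0.000000; V(2,2) = 0.240188
Backward induction: V(k, i) = exp(-r*dt) * [p * V(k+1, i) + (1-p) * V(k+1, i+1)].
  V(1,0) = exp(-r*dt) * [p*0.000000 + (1-p)*0.000000] = 0.000000
  V(1,1) = exp(-r*dt) * [p*0.000000 + (1-p)*0.240188] = 0.108167
  V(0,0) = exp(-r*dt) * [p*0.000000 + (1-p)*0.108167] = 0.048712


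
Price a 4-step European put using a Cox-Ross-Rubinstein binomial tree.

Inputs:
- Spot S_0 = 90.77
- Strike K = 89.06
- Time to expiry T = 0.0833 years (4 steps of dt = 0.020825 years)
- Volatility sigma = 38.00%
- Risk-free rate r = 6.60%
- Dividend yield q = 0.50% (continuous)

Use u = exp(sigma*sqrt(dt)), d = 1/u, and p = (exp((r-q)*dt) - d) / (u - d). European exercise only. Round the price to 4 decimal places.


dt = T/N = 0.020825
u = exp(sigma*sqrt(dt)) = 1.056369; d = 1/u = 0.946639
p = (exp((r-q)*dt) - d) / (u - d) = 0.497878
Discount per step: exp(-r*dt) = 0.998626
Stock lattice S(k, i) with i counting down-moves:
  k=0: S(0,0) = 90.7700
  k=1: S(1,0) = 95.8866; S(1,1) = 85.9264
  k=2: S(2,0) = 101.2916; S(2,1) = 90.7700; S(2,2) = 81.3413
  k=3: S(3,0) = 107.0013; S(3,1) = 95.8866; S(3,2) = 85.9264; S(3,3) = 77.0009
  k=4: S(4,0) = 113.0328; S(4,1) = 101.2916; S(4,2) = 90.7700; S(4,3) = 81.3413; S(4,4) = 72.8921
Terminal payoffs V(N, i) = max(K - S_T, 0):
  V(4,0) = 0.000000; V(4,1) = 0.000000; V(4,2) = 0.000000; V(4,3) = 7.718672; V(4,4) = 16.167947
Backward induction: V(k, i) = exp(-r*dt) * [p * V(k+1, i) + (1-p) * V(k+1, i+1)].
  V(3,0) = exp(-r*dt) * [p*0.000000 + (1-p)*0.000000] = 0.000000
  V(3,1) = exp(-r*dt) * [p*0.000000 + (1-p)*0.000000] = 0.000000
  V(3,2) = exp(-r*dt) * [p*0.000000 + (1-p)*7.718672] = 3.870389
  V(3,3) = exp(-r*dt) * [p*7.718672 + (1-p)*16.167947] = 11.944807
  V(2,0) = exp(-r*dt) * [p*0.000000 + (1-p)*0.000000] = 0.000000
  V(2,1) = exp(-r*dt) * [p*0.000000 + (1-p)*3.870389] = 1.940737
  V(2,2) = exp(-r*dt) * [p*3.870389 + (1-p)*11.944807] = 7.913845
  V(1,0) = exp(-r*dt) * [p*0.000000 + (1-p)*1.940737] = 0.973148
  V(1,1) = exp(-r*dt) * [p*1.940737 + (1-p)*7.913845] = 4.933179
  V(0,0) = exp(-r*dt) * [p*0.973148 + (1-p)*4.933179] = 2.957497

Answer: Price = V(0,0) = 2.9575


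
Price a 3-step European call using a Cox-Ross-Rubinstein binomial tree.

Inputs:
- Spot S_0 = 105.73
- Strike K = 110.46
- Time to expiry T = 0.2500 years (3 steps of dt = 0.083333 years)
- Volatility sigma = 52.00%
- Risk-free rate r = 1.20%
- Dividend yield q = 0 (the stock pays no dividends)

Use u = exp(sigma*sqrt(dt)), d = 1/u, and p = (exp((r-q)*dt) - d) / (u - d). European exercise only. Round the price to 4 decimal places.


Answer: Price = V(0,0) = 9.8832

Derivation:
dt = T/N = 0.083333
u = exp(sigma*sqrt(dt)) = 1.161963; d = 1/u = 0.860612
p = (exp((r-q)*dt) - d) / (u - d) = 0.465863
Discount per step: exp(-r*dt) = 0.999000
Stock lattice S(k, i) with i counting down-moves:
  k=0: S(0,0) = 105.7300
  k=1: S(1,0) = 122.8544; S(1,1) = 90.9925
  k=2: S(2,0) = 142.7523; S(2,1) = 105.7300; S(2,2) = 78.3093
  k=3: S(3,0) = 165.8729; S(3,1) = 122.8544; S(3,2) = 90.9925; S(3,3) = 67.3940
Terminal payoffs V(N, i) = max(S_T - K, 0):
  V(3,0) = 55.412909; V(3,1) = 12.394379; V(3,2) = 0.000000; V(3,3) = 0.000000
Backward induction: V(k, i) = exp(-r*dt) * [p * V(k+1, i) + (1-p) * V(k+1, i+1)].
  V(2,0) = exp(-r*dt) * [p*55.412909 + (1-p)*12.394379] = 32.402684
  V(2,1) = exp(-r*dt) * [p*12.394379 + (1-p)*0.000000] = 5.768306
  V(2,2) = exp(-r*dt) * [p*0.000000 + (1-p)*0.000000] = 0.000000
  V(1,0) = exp(-r*dt) * [p*32.402684 + (1-p)*5.768306] = 18.158099
  V(1,1) = exp(-r*dt) * [p*5.768306 + (1-p)*0.000000] = 2.684552
  V(0,0) = exp(-r*dt) * [p*18.158099 + (1-p)*2.684552] = 9.883211


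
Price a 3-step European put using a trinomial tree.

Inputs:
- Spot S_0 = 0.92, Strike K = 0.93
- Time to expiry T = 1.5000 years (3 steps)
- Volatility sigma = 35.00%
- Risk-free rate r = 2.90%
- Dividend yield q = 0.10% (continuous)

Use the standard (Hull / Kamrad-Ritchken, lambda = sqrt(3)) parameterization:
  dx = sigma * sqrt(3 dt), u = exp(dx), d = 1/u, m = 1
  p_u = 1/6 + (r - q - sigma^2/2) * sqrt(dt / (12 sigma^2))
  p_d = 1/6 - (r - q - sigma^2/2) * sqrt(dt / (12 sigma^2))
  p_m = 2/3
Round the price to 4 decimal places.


dt = T/N = 0.500000; dx = sigma*sqrt(3*dt) = 0.428661
u = exp(dx) = 1.535200; d = 1/u = 0.651381
p_u = 0.147275, p_m = 0.666667, p_d = 0.186058
Discount per step: exp(-r*dt) = 0.985605
Stock lattice S(k, j) with j the centered position index:
  k=0: S(0,+0) = 0.9200
  k=1: S(1,-1) = 0.5993; S(1,+0) = 0.9200; S(1,+1) = 1.4124
  k=2: S(2,-2) = 0.3904; S(2,-1) = 0.5993; S(2,+0) = 0.9200; S(2,+1) = 1.4124; S(2,+2) = 2.1683
  k=3: S(3,-3) = 0.2543; S(3,-2) = 0.3904; S(3,-1) = 0.5993; S(3,+0) = 0.9200; S(3,+1) = 1.4124; S(3,+2) = 2.1683; S(3,+3) = 3.3288
Terminal payoffs V(N, j) = max(K - S_T, 0):
  V(3,-3) = 0.675731; V(3,-2) = 0.539647; V(3,-1) = 0.330730; V(3,+0) = 0.010000; V(3,+1) = 0.000000; V(3,+2) = 0.000000; V(3,+3) = 0.000000
Backward induction: V(k, j) = exp(-r*dt) * [p_u * V(k+1, j+1) + p_m * V(k+1, j) + p_d * V(k+1, j-1)]
  V(2,-2) = exp(-r*dt) * [p_u*0.330730 + p_m*0.539647 + p_d*0.675731] = 0.526508
  V(2,-1) = exp(-r*dt) * [p_u*0.010000 + p_m*0.330730 + p_d*0.539647] = 0.317724
  V(2,+0) = exp(-r*dt) * [p_u*0.000000 + p_m*0.010000 + p_d*0.330730] = 0.067220
  V(2,+1) = exp(-r*dt) * [p_u*0.000000 + p_m*0.000000 + p_d*0.010000] = 0.001834
  V(2,+2) = exp(-r*dt) * [p_u*0.000000 + p_m*0.000000 + p_d*0.000000] = 0.000000
  V(1,-1) = exp(-r*dt) * [p_u*0.067220 + p_m*0.317724 + p_d*0.526508] = 0.315075
  V(1,+0) = exp(-r*dt) * [p_u*0.001834 + p_m*0.067220 + p_d*0.317724] = 0.102699
  V(1,+1) = exp(-r*dt) * [p_u*0.000000 + p_m*0.001834 + p_d*0.067220] = 0.013532
  V(0,+0) = exp(-r*dt) * [p_u*0.013532 + p_m*0.102699 + p_d*0.315075] = 0.127223

Answer: Price = V(0,0) = 0.1272


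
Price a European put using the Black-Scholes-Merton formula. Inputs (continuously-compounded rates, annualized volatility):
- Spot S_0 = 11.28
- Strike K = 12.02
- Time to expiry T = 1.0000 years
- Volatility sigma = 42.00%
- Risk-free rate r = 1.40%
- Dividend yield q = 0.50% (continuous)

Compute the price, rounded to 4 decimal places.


Answer: Price = 2.2497

Derivation:
d1 = (ln(S/K) + (r - q + 0.5*sigma^2) * T) / (sigma * sqrt(T)) = 0.08014123
d2 = d1 - sigma * sqrt(T) = -0.33985877
exp(-rT) = 0.98609754; exp(-qT) = 0.99501248
P = K * exp(-rT) * N(-d2) - S_0 * exp(-qT) * N(-d1)
N(-d1) = 0.46806247; N(-d2) = 0.63301856
P = 12.0200 * 0.98609754 * 0.63301856 - 11.2800 * 0.99501248 * 0.46806247 = 2.2497


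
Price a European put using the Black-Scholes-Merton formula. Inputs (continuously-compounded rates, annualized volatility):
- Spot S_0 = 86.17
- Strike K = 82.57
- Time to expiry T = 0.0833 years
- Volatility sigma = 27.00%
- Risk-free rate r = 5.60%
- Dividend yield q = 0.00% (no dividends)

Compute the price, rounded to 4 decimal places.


d1 = (ln(S/K) + (r - q + 0.5*sigma^2) * T) / (sigma * sqrt(T)) = 0.64646338
d2 = d1 - sigma * sqrt(T) = 0.56853669
exp(-rT) = 0.99534606; exp(-qT) = 1.00000000
P = K * exp(-rT) * N(-d2) - S_0 * exp(-qT) * N(-d1)
N(-d1) = 0.25898965; N(-d2) = 0.28483530
P = 82.5700 * 0.99534606 * 0.28483530 - 86.1700 * 1.00000000 * 0.25898965 = 1.0923

Answer: Price = 1.0923


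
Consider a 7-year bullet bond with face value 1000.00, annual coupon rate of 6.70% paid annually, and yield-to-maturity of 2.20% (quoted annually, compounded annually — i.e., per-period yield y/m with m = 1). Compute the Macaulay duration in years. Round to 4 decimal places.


Answer: Macaulay duration = 5.9695 years

Derivation:
Coupon per period c = face * coupon_rate / m = 67.000000
Periods per year m = 1; per-period yield y/m = 0.022000
Number of cashflows N = 7
Cashflows (t years, CF_t, discount factor 1/(1+y/m)^(m*t), PV):
  t = 1.0000: CF_t = 67.000000, DF = 0.978474, PV = 65.557730
  t = 2.0000: CF_t = 67.000000, DF = 0.957411, PV = 64.146507
  t = 3.0000: CF_t = 67.000000, DF = 0.936801, PV = 62.765662
  t = 4.0000: CF_t = 67.000000, DF = 0.916635, PV = 61.414542
  t = 5.0000: CF_t = 67.000000, DF = 0.896903, PV = 60.092507
  t = 6.0000: CF_t = 67.000000, DF = 0.877596, PV = 58.798931
  t = 7.0000: CF_t = 1067.000000, DF = 0.858704, PV = 916.237682
Price P = sum_t PV_t = 1289.013561
Macaulay numerator sum_t t * PV_t:
  t * PV_t at t = 1.0000: 65.557730
  t * PV_t at t = 2.0000: 128.293014
  t * PV_t at t = 3.0000: 188.296987
  t * PV_t at t = 4.0000: 245.658169
  t * PV_t at t = 5.0000: 300.462536
  t * PV_t at t = 6.0000: 352.793584
  t * PV_t at t = 7.0000: 6413.663772
Macaulay duration D = (sum_t t * PV_t) / P = 7694.725791 / 1289.013561 = 5.969468


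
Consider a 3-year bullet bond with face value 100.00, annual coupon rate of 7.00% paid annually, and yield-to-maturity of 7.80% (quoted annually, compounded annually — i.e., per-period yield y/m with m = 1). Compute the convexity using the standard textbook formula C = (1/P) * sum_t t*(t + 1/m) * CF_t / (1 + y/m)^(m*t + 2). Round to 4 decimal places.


Answer: Convexity = 9.4381

Derivation:
Coupon per period c = face * coupon_rate / m = 7.000000
Periods per year m = 1; per-period yield y/m = 0.078000
Number of cashflows N = 3
Cashflows (t years, CF_t, discount factor 1/(1+y/m)^(m*t), PV):
  t = 1.0000: CF_t = 7.000000, DF = 0.927644, PV = 6.493506
  t = 2.0000: CF_t = 7.000000, DF = 0.860523, PV = 6.023661
  t = 3.0000: CF_t = 107.000000, DF = 0.798259, PV = 85.413692
Price P = sum_t PV_t = 97.930860
Convexity numerator sum_t t*(t + 1/m) * CF_t / (1+y/m)^(m*t + 2):
  t = 1.0000: term = 11.175623
  t = 2.0000: term = 31.100992
  t = 3.0000: term = 882.005350
Convexity = (1/P) * sum = 924.281966 / 97.930860 = 9.438107


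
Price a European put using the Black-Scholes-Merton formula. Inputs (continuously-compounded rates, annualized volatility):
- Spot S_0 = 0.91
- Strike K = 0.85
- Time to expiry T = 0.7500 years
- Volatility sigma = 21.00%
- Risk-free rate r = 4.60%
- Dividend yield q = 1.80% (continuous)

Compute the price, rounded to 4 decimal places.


d1 = (ln(S/K) + (r - q + 0.5*sigma^2) * T) / (sigma * sqrt(T)) = 0.58145083
d2 = d1 - sigma * sqrt(T) = 0.39958550
exp(-rT) = 0.96608834; exp(-qT) = 0.98659072
P = K * exp(-rT) * N(-d2) - S_0 * exp(-qT) * N(-d1)
N(-d1) = 0.28046832; N(-d2) = 0.34473092
P = 0.8500 * 0.96608834 * 0.34473092 - 0.9100 * 0.98659072 * 0.28046832 = 0.0313

Answer: Price = 0.0313


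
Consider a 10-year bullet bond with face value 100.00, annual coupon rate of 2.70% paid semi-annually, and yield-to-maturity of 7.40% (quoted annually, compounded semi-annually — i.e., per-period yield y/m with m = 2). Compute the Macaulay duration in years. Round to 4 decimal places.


Answer: Macaulay duration = 8.5000 years

Derivation:
Coupon per period c = face * coupon_rate / m = 1.350000
Periods per year m = 2; per-period yield y/m = 0.037000
Number of cashflows N = 20
Cashflows (t years, CF_t, discount factor 1/(1+y/m)^(m*t), PV):
  t = 0.5000: CF_t = 1.350000, DF = 0.964320, PV = 1.301832
  t = 1.0000: CF_t = 1.350000, DF = 0.929913, PV = 1.255383
  t = 1.5000: CF_t = 1.350000, DF = 0.896734, PV = 1.210591
  t = 2.0000: CF_t = 1.350000, DF = 0.864739, PV = 1.167397
  t = 2.5000: CF_t = 1.350000, DF = 0.833885, PV = 1.125745
  t = 3.0000: CF_t = 1.350000, DF = 0.804132, PV = 1.085578
  t = 3.5000: CF_t = 1.350000, DF = 0.775441, PV = 1.046845
  t = 4.0000: CF_t = 1.350000, DF = 0.747773, PV = 1.009494
  t = 4.5000: CF_t = 1.350000, DF = 0.721093, PV = 0.973475
  t = 5.0000: CF_t = 1.350000, DF = 0.695364, PV = 0.938742
  t = 5.5000: CF_t = 1.350000, DF = 0.670554, PV = 0.905248
  t = 6.0000: CF_t = 1.350000, DF = 0.646629, PV = 0.872949
  t = 6.5000: CF_t = 1.350000, DF = 0.623557, PV = 0.841802
  t = 7.0000: CF_t = 1.350000, DF = 0.601309, PV = 0.811767
  t = 7.5000: CF_t = 1.350000, DF = 0.579854, PV = 0.782803
  t = 8.0000: CF_t = 1.350000, DF = 0.559165, PV = 0.754873
  t = 8.5000: CF_t = 1.350000, DF = 0.539214, PV = 0.727939
  t = 9.0000: CF_t = 1.350000, DF = 0.519975, PV = 0.701966
  t = 9.5000: CF_t = 1.350000, DF = 0.501422, PV = 0.676920
  t = 10.0000: CF_t = 101.350000, DF = 0.483532, PV = 49.005929
Price P = sum_t PV_t = 67.197278
Macaulay numerator sum_t t * PV_t:
  t * PV_t at t = 0.5000: 0.650916
  t * PV_t at t = 1.0000: 1.255383
  t * PV_t at t = 1.5000: 1.815887
  t * PV_t at t = 2.0000: 2.334795
  t * PV_t at t = 2.5000: 2.814362
  t * PV_t at t = 3.0000: 3.256735
  t * PV_t at t = 3.5000: 3.663958
  t * PV_t at t = 4.0000: 4.037976
  t * PV_t at t = 4.5000: 4.380639
  t * PV_t at t = 5.0000: 4.693710
  t * PV_t at t = 5.5000: 4.978863
  t * PV_t at t = 6.0000: 5.237692
  t * PV_t at t = 6.5000: 5.471713
  t * PV_t at t = 7.0000: 5.682366
  t * PV_t at t = 7.5000: 5.871022
  t * PV_t at t = 8.0000: 6.038981
  t * PV_t at t = 8.5000: 6.187480
  t * PV_t at t = 9.0000: 6.317695
  t * PV_t at t = 9.5000: 6.430741
  t * PV_t at t = 10.0000: 490.059289
Macaulay duration D = (sum_t t * PV_t) / P = 571.180202 / 67.197278 = 8.500050


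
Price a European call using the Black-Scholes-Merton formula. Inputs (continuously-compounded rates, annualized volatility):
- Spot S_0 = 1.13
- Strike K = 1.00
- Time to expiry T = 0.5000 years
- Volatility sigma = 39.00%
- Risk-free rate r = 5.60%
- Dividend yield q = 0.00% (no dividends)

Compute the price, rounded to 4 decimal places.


Answer: Price = 0.2106

Derivation:
d1 = (ln(S/K) + (r - q + 0.5*sigma^2) * T) / (sigma * sqrt(T)) = 0.68260329
d2 = d1 - sigma * sqrt(T) = 0.40683165
exp(-rT) = 0.97238837; exp(-qT) = 1.00000000
C = S_0 * exp(-qT) * N(d1) - K * exp(-rT) * N(d2)
N(d1) = 0.75257122; N(d2) = 0.65793418
C = 1.1300 * 1.00000000 * 0.75257122 - 1.0000 * 0.97238837 * 0.65793418 = 0.2106


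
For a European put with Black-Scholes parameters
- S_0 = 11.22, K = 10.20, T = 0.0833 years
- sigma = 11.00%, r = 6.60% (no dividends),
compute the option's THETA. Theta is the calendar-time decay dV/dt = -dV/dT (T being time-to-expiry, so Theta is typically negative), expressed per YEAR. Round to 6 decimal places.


d1 = 3.1911371243; d2 = 3.1593892109
phi(d1) = 0.0024525754; exp(-qT) = 1.0000000000; exp(-rT) = 0.9945172852
Theta = -S*exp(-qT)*phi(d1)*sigma/(2*sqrt(T)) + r*K*exp(-rT)*N(-d2) - q*S*exp(-qT)*N(-d1)
N(-d1) = 0.0007085700; N(-d2) = 0.0007905010; sqrt(T) = 0.2886173938
Term 1 = -11.2200 * 1.0000000000 * 0.0024525754 * 0.1100 / (2 * 0.2886173938) = -0.0052439122
Term 2 = 0.0660 * 10.2000 * 0.9945172852 * 0.0007905010 = 0.0005292476
Term 3 = 0 (no dividend yield, q = 0)
Theta = -0.0052439122 + (0.0005292476) + (0.0000000000) = -0.004715

Answer: Theta = -0.004715


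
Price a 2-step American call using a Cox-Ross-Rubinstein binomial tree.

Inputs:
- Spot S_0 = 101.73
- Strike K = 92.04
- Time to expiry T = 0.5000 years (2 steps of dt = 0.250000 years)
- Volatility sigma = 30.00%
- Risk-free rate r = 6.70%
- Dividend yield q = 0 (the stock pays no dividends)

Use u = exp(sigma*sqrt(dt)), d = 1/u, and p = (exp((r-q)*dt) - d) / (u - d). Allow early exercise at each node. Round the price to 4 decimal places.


dt = T/N = 0.250000
u = exp(sigma*sqrt(dt)) = 1.161834; d = 1/u = 0.860708
p = (exp((r-q)*dt) - d) / (u - d) = 0.518663
Discount per step: exp(-r*dt) = 0.983390
Stock lattice S(k, i) with i counting down-moves:
  k=0: S(0,0) = 101.7300
  k=1: S(1,0) = 118.1934; S(1,1) = 87.5598
  k=2: S(2,0) = 137.3211; S(2,1) = 101.7300; S(2,2) = 75.3634
Terminal payoffs V(N, i) = max(S_T - K, 0):
  V(2,0) = 45.281136; V(2,1) = 9.690000; V(2,2) = 0.000000
Backward induction: V(k, i) = exp(-r*dt) * [p * V(k+1, i) + (1-p) * V(k+1, i+1)]; then take max(V_cont, immediate exercise) for American.
  V(1,0) = exp(-r*dt) * [p*45.281136 + (1-p)*9.690000] = 27.682228; exercise = 26.153398; V(1,0) = max -> 27.682228
  V(1,1) = exp(-r*dt) * [p*9.690000 + (1-p)*0.000000] = 4.942364; exercise = 0.000000; V(1,1) = max -> 4.942364
  V(0,0) = exp(-r*dt) * [p*27.682228 + (1-p)*4.942364] = 16.458688; exercise = 9.690000; V(0,0) = max -> 16.458688

Answer: Price = V(0,0) = 16.4587


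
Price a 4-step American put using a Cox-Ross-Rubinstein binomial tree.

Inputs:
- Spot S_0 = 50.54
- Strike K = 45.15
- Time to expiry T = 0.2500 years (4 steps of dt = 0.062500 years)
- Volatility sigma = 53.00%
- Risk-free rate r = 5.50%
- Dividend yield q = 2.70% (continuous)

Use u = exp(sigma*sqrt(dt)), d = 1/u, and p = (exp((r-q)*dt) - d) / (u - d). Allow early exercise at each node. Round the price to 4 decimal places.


dt = T/N = 0.062500
u = exp(sigma*sqrt(dt)) = 1.141679; d = 1/u = 0.875903
p = (exp((r-q)*dt) - d) / (u - d) = 0.473514
Discount per step: exp(-r*dt) = 0.996568
Stock lattice S(k, i) with i counting down-moves:
  k=0: S(0,0) = 50.5400
  k=1: S(1,0) = 57.7005; S(1,1) = 44.2681
  k=2: S(2,0) = 65.8754; S(2,1) = 50.5400; S(2,2) = 38.7746
  k=3: S(3,0) = 75.2086; S(3,1) = 57.7005; S(3,2) = 44.2681; S(3,3) = 33.9628
  k=4: S(4,0) = 85.8640; S(4,1) = 65.8754; S(4,2) = 50.5400; S(4,3) = 38.7746; S(4,4) = 29.7481
Terminal payoffs V(N, i) = max(K - S_T, 0):
  V(4,0) = 0.000000; V(4,1) = 0.000000; V(4,2) = 0.000000; V(4,3) = 6.375411; V(4,4) = 15.401905
Backward induction: V(k, i) = exp(-r*dt) * [p * V(k+1, i) + (1-p) * V(k+1, i+1)]; then take max(V_cont, immediate exercise) for American.
  V(3,0) = exp(-r*dt) * [p*0.000000 + (1-p)*0.000000] = 0.000000; exercise = 0.000000; V(3,0) = max -> 0.000000
  V(3,1) = exp(-r*dt) * [p*0.000000 + (1-p)*0.000000] = 0.000000; exercise = 0.000000; V(3,1) = max -> 0.000000
  V(3,2) = exp(-r*dt) * [p*0.000000 + (1-p)*6.375411] = 3.345049; exercise = 0.881866; V(3,2) = max -> 3.345049
  V(3,3) = exp(-r*dt) * [p*6.375411 + (1-p)*15.401905] = 11.089551; exercise = 11.187224; V(3,3) = max -> 11.187224
  V(2,0) = exp(-r*dt) * [p*0.000000 + (1-p)*0.000000] = 0.000000; exercise = 0.000000; V(2,0) = max -> 0.000000
  V(2,1) = exp(-r*dt) * [p*0.000000 + (1-p)*3.345049] = 1.755079; exercise = 0.000000; V(2,1) = max -> 1.755079
  V(2,2) = exp(-r*dt) * [p*3.345049 + (1-p)*11.187224] = 7.448200; exercise = 6.375411; V(2,2) = max -> 7.448200
  V(1,0) = exp(-r*dt) * [p*0.000000 + (1-p)*1.755079] = 0.920854; exercise = 0.000000; V(1,0) = max -> 0.920854
  V(1,1) = exp(-r*dt) * [p*1.755079 + (1-p)*7.448200] = 4.736121; exercise = 0.881866; V(1,1) = max -> 4.736121
  V(0,0) = exp(-r*dt) * [p*0.920854 + (1-p)*4.736121] = 2.919487; exercise = 0.000000; V(0,0) = max -> 2.919487

Answer: Price = V(0,0) = 2.9195


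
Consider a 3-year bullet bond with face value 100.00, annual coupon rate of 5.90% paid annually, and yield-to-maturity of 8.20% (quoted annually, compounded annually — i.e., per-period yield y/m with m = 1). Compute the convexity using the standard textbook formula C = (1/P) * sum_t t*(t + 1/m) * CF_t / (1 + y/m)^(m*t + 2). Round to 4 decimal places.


Answer: Convexity = 9.4806

Derivation:
Coupon per period c = face * coupon_rate / m = 5.900000
Periods per year m = 1; per-period yield y/m = 0.082000
Number of cashflows N = 3
Cashflows (t years, CF_t, discount factor 1/(1+y/m)^(m*t), PV):
  t = 1.0000: CF_t = 5.900000, DF = 0.924214, PV = 5.452865
  t = 2.0000: CF_t = 5.900000, DF = 0.854172, PV = 5.039617
  t = 3.0000: CF_t = 105.900000, DF = 0.789438, PV = 83.601521
Price P = sum_t PV_t = 94.094002
Convexity numerator sum_t t*(t + 1/m) * CF_t / (1+y/m)^(m*t + 2):
  t = 1.0000: term = 9.315372
  t = 2.0000: term = 25.828205
  t = 3.0000: term = 856.921230
Convexity = (1/P) * sum = 892.064807 / 94.094002 = 9.480570


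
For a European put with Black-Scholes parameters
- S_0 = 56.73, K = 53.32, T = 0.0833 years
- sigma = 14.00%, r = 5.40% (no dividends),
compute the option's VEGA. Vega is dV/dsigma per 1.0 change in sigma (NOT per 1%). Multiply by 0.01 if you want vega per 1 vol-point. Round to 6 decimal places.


Answer: Vega = 1.631309

Derivation:
d1 = 1.6657301197; d2 = 1.6253236846
phi(d1) = 0.0996324914; exp(-qT) = 1.0000000000; exp(-rT) = 0.9955119017
Vega = S * exp(-qT) * phi(d1) * sqrt(T) = 56.7300 * 1.0000000000 * 0.0996324914 * 0.2886173938 = 1.631309


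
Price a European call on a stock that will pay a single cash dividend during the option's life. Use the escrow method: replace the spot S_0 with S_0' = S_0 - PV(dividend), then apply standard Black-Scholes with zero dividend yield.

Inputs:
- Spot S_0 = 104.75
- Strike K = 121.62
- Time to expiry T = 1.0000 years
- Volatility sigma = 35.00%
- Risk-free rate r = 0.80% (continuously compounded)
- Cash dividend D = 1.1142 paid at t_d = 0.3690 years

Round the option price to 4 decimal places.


Answer: Price = 8.5014

Derivation:
PV(D) = D * exp(-r * t_d) = 1.1142 * 0.99705235 = 1.11091573
S_0' = S_0 - PV(D) = 104.7500 - 1.11091573 = 103.63908427
d1 = (ln(S_0'/K) + (r + sigma^2/2)*T) / (sigma*sqrt(T)) = -0.25924831
d2 = d1 - sigma*sqrt(T) = -0.60924831
exp(-rT) = 0.99203191
N(d1) = 0.39772183; N(d2) = 0.27117993
C = S_0' * N(d1) - K * exp(-rT) * N(d2) = 103.63908427 * 0.39772183 - 121.6200 * 0.99203191 * 0.27117993 = 8.5014


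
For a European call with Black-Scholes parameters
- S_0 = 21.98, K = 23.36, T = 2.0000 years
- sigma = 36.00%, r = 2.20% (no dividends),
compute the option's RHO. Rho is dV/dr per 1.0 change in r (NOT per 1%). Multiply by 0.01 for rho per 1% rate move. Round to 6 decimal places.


Answer: Rho = 17.292222

Derivation:
d1 = 0.2213790092; d2 = -0.2877378732
phi(d1) = 0.3892852685; exp(-qT) = 1.0000000000; exp(-rT) = 0.9569539575
N(d2) = 0.3867736984
Rho = K*T*exp(-rT)*N(d2) = 23.3600 * 2.0000 * 0.9569539575 * 0.3867736984 = 17.292222


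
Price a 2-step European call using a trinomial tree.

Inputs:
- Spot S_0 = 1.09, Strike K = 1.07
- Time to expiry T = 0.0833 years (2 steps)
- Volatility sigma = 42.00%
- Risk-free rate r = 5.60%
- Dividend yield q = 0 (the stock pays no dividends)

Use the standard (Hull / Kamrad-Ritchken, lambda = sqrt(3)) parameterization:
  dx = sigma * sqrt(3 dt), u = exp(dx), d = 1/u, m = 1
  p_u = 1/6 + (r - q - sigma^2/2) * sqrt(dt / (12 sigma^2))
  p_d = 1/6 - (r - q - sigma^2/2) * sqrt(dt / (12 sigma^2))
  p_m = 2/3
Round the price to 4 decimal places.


Answer: Price = V(0,0) = 0.0622

Derivation:
dt = T/N = 0.041650; dx = sigma*sqrt(3*dt) = 0.148463
u = exp(dx) = 1.160050; d = 1/u = 0.862032
p_u = 0.162150, p_m = 0.666667, p_d = 0.171183
Discount per step: exp(-r*dt) = 0.997670
Stock lattice S(k, j) with j the centered position index:
  k=0: S(0,+0) = 1.0900
  k=1: S(1,-1) = 0.9396; S(1,+0) = 1.0900; S(1,+1) = 1.2645
  k=2: S(2,-2) = 0.8100; S(2,-1) = 0.9396; S(2,+0) = 1.0900; S(2,+1) = 1.2645; S(2,+2) = 1.4668
Terminal payoffs V(N, j) = max(S_T - K, 0):
  V(2,-2) = 0.000000; V(2,-1) = 0.000000; V(2,+0) = 0.020000; V(2,+1) = 0.194454; V(2,+2) = 0.396829
Backward induction: V(k, j) = exp(-r*dt) * [p_u * V(k+1, j+1) + p_m * V(k+1, j) + p_d * V(k+1, j-1)]
  V(1,-1) = exp(-r*dt) * [p_u*0.020000 + p_m*0.000000 + p_d*0.000000] = 0.003235
  V(1,+0) = exp(-r*dt) * [p_u*0.194454 + p_m*0.020000 + p_d*0.000000] = 0.044760
  V(1,+1) = exp(-r*dt) * [p_u*0.396829 + p_m*0.194454 + p_d*0.020000] = 0.196946
  V(0,+0) = exp(-r*dt) * [p_u*0.196946 + p_m*0.044760 + p_d*0.003235] = 0.062183


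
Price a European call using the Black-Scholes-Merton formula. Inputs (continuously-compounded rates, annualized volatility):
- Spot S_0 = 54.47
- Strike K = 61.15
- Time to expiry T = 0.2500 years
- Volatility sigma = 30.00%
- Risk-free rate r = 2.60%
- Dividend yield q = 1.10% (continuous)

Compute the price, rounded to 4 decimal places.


Answer: Price = 1.1359

Derivation:
d1 = (ln(S/K) + (r - q + 0.5*sigma^2) * T) / (sigma * sqrt(T)) = -0.67119847
d2 = d1 - sigma * sqrt(T) = -0.82119847
exp(-rT) = 0.99352108; exp(-qT) = 0.99725378
C = S_0 * exp(-qT) * N(d1) - K * exp(-rT) * N(d2)
N(d1) = 0.25104705; N(d2) = 0.20576661
C = 54.4700 * 0.99725378 * 0.25104705 - 61.1500 * 0.99352108 * 0.20576661 = 1.1359


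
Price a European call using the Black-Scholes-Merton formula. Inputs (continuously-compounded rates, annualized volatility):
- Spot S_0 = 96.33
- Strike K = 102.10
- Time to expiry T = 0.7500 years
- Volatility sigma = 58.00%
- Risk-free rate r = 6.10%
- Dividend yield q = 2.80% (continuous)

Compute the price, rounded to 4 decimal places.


d1 = (ln(S/K) + (r - q + 0.5*sigma^2) * T) / (sigma * sqrt(T)) = 0.18460690
d2 = d1 - sigma * sqrt(T) = -0.31768784
exp(-rT) = 0.95528075; exp(-qT) = 0.97921896
C = S_0 * exp(-qT) * N(d1) - K * exp(-rT) * N(d2)
N(d1) = 0.57323131; N(d2) = 0.37536087
C = 96.3300 * 0.97921896 * 0.57323131 - 102.1000 * 0.95528075 * 0.37536087 = 17.4613

Answer: Price = 17.4613


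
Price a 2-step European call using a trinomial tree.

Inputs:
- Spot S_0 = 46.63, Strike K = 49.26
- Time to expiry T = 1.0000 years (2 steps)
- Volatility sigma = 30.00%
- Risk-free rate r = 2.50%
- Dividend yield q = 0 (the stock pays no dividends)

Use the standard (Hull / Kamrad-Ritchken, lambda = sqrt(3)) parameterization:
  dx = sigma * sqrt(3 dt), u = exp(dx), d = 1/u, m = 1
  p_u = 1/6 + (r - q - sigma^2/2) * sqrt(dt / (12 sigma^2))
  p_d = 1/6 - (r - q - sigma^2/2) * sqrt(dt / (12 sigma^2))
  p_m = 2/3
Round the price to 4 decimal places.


Answer: Price = V(0,0) = 4.6935

Derivation:
dt = T/N = 0.500000; dx = sigma*sqrt(3*dt) = 0.367423
u = exp(dx) = 1.444009; d = 1/u = 0.692516
p_u = 0.153058, p_m = 0.666667, p_d = 0.180275
Discount per step: exp(-r*dt) = 0.987578
Stock lattice S(k, j) with j the centered position index:
  k=0: S(0,+0) = 46.6300
  k=1: S(1,-1) = 32.2920; S(1,+0) = 46.6300; S(1,+1) = 67.3342
  k=2: S(2,-2) = 22.3628; S(2,-1) = 32.2920; S(2,+0) = 46.6300; S(2,+1) = 67.3342; S(2,+2) = 97.2311
Terminal payoffs V(N, j) = max(S_T - K, 0):
  V(2,-2) = 0.000000; V(2,-1) = 0.000000; V(2,+0) = 0.000000; V(2,+1) = 18.074152; V(2,+2) = 47.971140
Backward induction: V(k, j) = exp(-r*dt) * [p_u * V(k+1, j+1) + p_m * V(k+1, j) + p_d * V(k+1, j-1)]
  V(1,-1) = exp(-r*dt) * [p_u*0.000000 + p_m*0.000000 + p_d*0.000000] = 0.000000
  V(1,+0) = exp(-r*dt) * [p_u*18.074152 + p_m*0.000000 + p_d*0.000000] = 2.732036
  V(1,+1) = exp(-r*dt) * [p_u*47.971140 + p_m*18.074152 + p_d*0.000000] = 19.150931
  V(0,+0) = exp(-r*dt) * [p_u*19.150931 + p_m*2.732036 + p_d*0.000000] = 4.693531


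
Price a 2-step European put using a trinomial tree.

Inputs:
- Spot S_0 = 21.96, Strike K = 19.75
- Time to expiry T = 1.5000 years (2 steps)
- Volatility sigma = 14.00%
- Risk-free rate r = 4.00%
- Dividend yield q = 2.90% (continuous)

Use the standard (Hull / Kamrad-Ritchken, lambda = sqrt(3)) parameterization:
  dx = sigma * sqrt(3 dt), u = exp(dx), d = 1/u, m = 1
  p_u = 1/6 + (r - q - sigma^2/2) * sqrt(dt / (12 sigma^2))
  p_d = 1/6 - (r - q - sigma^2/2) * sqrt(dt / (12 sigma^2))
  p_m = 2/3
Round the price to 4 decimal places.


Answer: Price = V(0,0) = 0.5384

Derivation:
dt = T/N = 0.750000; dx = sigma*sqrt(3*dt) = 0.210000
u = exp(dx) = 1.233678; d = 1/u = 0.810584
p_u = 0.168810, p_m = 0.666667, p_d = 0.164524
Discount per step: exp(-r*dt) = 0.970446
Stock lattice S(k, j) with j the centered position index:
  k=0: S(0,+0) = 21.9600
  k=1: S(1,-1) = 17.8004; S(1,+0) = 21.9600; S(1,+1) = 27.0916
  k=2: S(2,-2) = 14.4287; S(2,-1) = 17.8004; S(2,+0) = 21.9600; S(2,+1) = 27.0916; S(2,+2) = 33.4223
Terminal payoffs V(N, j) = max(K - S_T, 0):
  V(2,-2) = 5.321252; V(2,-1) = 1.949570; V(2,+0) = 0.000000; V(2,+1) = 0.000000; V(2,+2) = 0.000000
Backward induction: V(k, j) = exp(-r*dt) * [p_u * V(k+1, j+1) + p_m * V(k+1, j) + p_d * V(k+1, j-1)]
  V(1,-1) = exp(-r*dt) * [p_u*0.000000 + p_m*1.949570 + p_d*5.321252] = 2.110899
  V(1,+0) = exp(-r*dt) * [p_u*0.000000 + p_m*0.000000 + p_d*1.949570] = 0.311271
  V(1,+1) = exp(-r*dt) * [p_u*0.000000 + p_m*0.000000 + p_d*0.000000] = 0.000000
  V(0,+0) = exp(-r*dt) * [p_u*0.000000 + p_m*0.311271 + p_d*2.110899] = 0.538410


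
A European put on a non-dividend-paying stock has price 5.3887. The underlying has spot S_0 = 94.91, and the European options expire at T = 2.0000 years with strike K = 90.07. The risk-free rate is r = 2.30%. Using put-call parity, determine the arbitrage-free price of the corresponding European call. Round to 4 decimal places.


Put-call parity: C - P = S_0 * exp(-qT) - K * exp(-rT).
S_0 * exp(-qT) = 94.9100 * 1.00000000 = 94.91000000
K * exp(-rT) = 90.0700 * 0.95504196 = 86.02062953
C = P + S*exp(-qT) - K*exp(-rT)
C = 5.3887 + 94.91000000 - 86.02062953 = 14.2781

Answer: Call price = 14.2781


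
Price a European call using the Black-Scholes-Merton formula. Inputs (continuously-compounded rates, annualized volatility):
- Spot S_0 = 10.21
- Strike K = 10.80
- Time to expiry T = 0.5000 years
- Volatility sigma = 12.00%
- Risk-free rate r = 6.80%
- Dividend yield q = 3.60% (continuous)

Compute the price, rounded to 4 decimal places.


d1 = (ln(S/K) + (r - q + 0.5*sigma^2) * T) / (sigma * sqrt(T)) = -0.43108178
d2 = d1 - sigma * sqrt(T) = -0.51593459
exp(-rT) = 0.96657150; exp(-qT) = 0.98216103
C = S_0 * exp(-qT) * N(d1) - K * exp(-rT) * N(d2)
N(d1) = 0.33320445; N(d2) = 0.30295005
C = 10.2100 * 0.98216103 * 0.33320445 - 10.8000 * 0.96657150 * 0.30295005 = 0.1788

Answer: Price = 0.1788


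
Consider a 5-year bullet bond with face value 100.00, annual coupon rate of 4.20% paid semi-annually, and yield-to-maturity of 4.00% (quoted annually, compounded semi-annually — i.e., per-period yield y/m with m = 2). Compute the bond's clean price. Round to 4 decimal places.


Coupon per period c = face * coupon_rate / m = 2.100000
Periods per year m = 2; per-period yield y/m = 0.020000
Number of cashflows N = 10
Cashflows (t years, CF_t, discount factor 1/(1+y/m)^(m*t), PV):
  t = 0.5000: CF_t = 2.100000, DF = 0.980392, PV = 2.058824
  t = 1.0000: CF_t = 2.100000, DF = 0.961169, PV = 2.018454
  t = 1.5000: CF_t = 2.100000, DF = 0.942322, PV = 1.978877
  t = 2.0000: CF_t = 2.100000, DF = 0.923845, PV = 1.940075
  t = 2.5000: CF_t = 2.100000, DF = 0.905731, PV = 1.902035
  t = 3.0000: CF_t = 2.100000, DF = 0.887971, PV = 1.864740
  t = 3.5000: CF_t = 2.100000, DF = 0.870560, PV = 1.828176
  t = 4.0000: CF_t = 2.100000, DF = 0.853490, PV = 1.792330
  t = 4.5000: CF_t = 2.100000, DF = 0.836755, PV = 1.757186
  t = 5.0000: CF_t = 102.100000, DF = 0.820348, PV = 83.757561
Price P = sum_t PV_t = 100.898259

Answer: Price = 100.8983


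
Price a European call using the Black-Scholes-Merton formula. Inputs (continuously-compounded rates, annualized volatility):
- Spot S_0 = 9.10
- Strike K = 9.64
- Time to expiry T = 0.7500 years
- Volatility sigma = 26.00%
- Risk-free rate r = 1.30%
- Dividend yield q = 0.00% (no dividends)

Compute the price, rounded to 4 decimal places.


Answer: Price = 0.6312

Derivation:
d1 = (ln(S/K) + (r - q + 0.5*sigma^2) * T) / (sigma * sqrt(T)) = -0.10013339
d2 = d1 - sigma * sqrt(T) = -0.32529999
exp(-rT) = 0.99029738; exp(-qT) = 1.00000000
C = S_0 * exp(-qT) * N(d1) - K * exp(-rT) * N(d2)
N(d1) = 0.46011921; N(d2) = 0.37247702
C = 9.1000 * 1.00000000 * 0.46011921 - 9.6400 * 0.99029738 * 0.37247702 = 0.6312


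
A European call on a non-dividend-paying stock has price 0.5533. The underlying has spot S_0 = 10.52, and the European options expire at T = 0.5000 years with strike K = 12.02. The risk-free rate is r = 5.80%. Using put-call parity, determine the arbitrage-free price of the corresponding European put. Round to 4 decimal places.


Put-call parity: C - P = S_0 * exp(-qT) - K * exp(-rT).
S_0 * exp(-qT) = 10.5200 * 1.00000000 = 10.52000000
K * exp(-rT) = 12.0200 * 0.97141646 = 11.67642590
P = C - S*exp(-qT) + K*exp(-rT)
P = 0.5533 - 10.52000000 + 11.67642590 = 1.7097

Answer: Put price = 1.7097


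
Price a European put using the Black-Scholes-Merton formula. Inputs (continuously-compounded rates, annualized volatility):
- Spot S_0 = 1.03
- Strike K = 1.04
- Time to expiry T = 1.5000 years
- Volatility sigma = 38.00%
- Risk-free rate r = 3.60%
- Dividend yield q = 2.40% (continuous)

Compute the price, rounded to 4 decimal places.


d1 = (ln(S/K) + (r - q + 0.5*sigma^2) * T) / (sigma * sqrt(T)) = 0.25061737
d2 = d1 - sigma * sqrt(T) = -0.21478568
exp(-rT) = 0.94743211; exp(-qT) = 0.96464029
P = K * exp(-rT) * N(-d2) - S_0 * exp(-qT) * N(-d1)
N(-d1) = 0.40105498; N(-d2) = 0.58503279
P = 1.0400 * 0.94743211 * 0.58503279 - 1.0300 * 0.96464029 * 0.40105498 = 0.1780

Answer: Price = 0.1780


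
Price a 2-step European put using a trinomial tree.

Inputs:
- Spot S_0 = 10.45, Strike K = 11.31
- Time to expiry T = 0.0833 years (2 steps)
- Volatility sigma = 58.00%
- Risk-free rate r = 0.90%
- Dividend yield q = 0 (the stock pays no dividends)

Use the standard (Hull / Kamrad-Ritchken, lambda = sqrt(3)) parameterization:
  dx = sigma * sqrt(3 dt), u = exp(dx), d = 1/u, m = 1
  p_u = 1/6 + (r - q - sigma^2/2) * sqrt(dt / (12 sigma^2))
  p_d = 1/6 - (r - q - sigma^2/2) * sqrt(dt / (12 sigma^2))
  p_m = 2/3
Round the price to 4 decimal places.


Answer: Price = V(0,0) = 1.2568

Derivation:
dt = T/N = 0.041650; dx = sigma*sqrt(3*dt) = 0.205020
u = exp(dx) = 1.227550; d = 1/u = 0.814631
p_u = 0.150496, p_m = 0.666667, p_d = 0.182837
Discount per step: exp(-r*dt) = 0.999625
Stock lattice S(k, j) with j the centered position index:
  k=0: S(0,+0) = 10.4500
  k=1: S(1,-1) = 8.5129; S(1,+0) = 10.4500; S(1,+1) = 12.8279
  k=2: S(2,-2) = 6.9349; S(2,-1) = 8.5129; S(2,+0) = 10.4500; S(2,+1) = 12.8279; S(2,+2) = 15.7469
Terminal payoffs V(N, j) = max(K - S_T, 0):
  V(2,-2) = 4.375132; V(2,-1) = 2.797105; V(2,+0) = 0.860000; V(2,+1) = 0.000000; V(2,+2) = 0.000000
Backward induction: V(k, j) = exp(-r*dt) * [p_u * V(k+1, j+1) + p_m * V(k+1, j) + p_d * V(k+1, j-1)]
  V(1,-1) = exp(-r*dt) * [p_u*0.860000 + p_m*2.797105 + p_d*4.375132] = 2.793054
  V(1,+0) = exp(-r*dt) * [p_u*0.000000 + p_m*0.860000 + p_d*2.797105] = 1.084342
  V(1,+1) = exp(-r*dt) * [p_u*0.000000 + p_m*0.000000 + p_d*0.860000] = 0.157181
  V(0,+0) = exp(-r*dt) * [p_u*0.157181 + p_m*1.084342 + p_d*2.793054] = 1.256754


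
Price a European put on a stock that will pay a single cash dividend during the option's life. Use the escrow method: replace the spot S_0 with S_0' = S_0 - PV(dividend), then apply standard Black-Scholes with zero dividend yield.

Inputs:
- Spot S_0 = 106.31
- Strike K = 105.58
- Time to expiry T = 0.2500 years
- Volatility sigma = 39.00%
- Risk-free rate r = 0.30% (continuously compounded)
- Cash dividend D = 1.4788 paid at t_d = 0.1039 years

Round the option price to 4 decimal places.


PV(D) = D * exp(-r * t_d) = 1.4788 * 0.99968835 = 1.47833913
S_0' = S_0 - PV(D) = 106.3100 - 1.47833913 = 104.83166087
d1 = (ln(S_0'/K) + (r + sigma^2/2)*T) / (sigma*sqrt(T)) = 0.06486859
d2 = d1 - sigma*sqrt(T) = -0.13013141
exp(-rT) = 0.99925028
N(-d1) = 0.47413932; N(-d2) = 0.55176877
P = K * exp(-rT) * N(-d2) - S_0' * N(-d1) = 105.5800 * 0.99925028 * 0.55176877 - 104.83166087 * 0.47413932 = 8.5073

Answer: Price = 8.5073


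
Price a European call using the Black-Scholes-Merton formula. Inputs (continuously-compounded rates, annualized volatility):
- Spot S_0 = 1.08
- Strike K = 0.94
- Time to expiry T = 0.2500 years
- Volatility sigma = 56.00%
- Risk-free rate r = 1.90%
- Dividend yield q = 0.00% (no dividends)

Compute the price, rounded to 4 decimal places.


d1 = (ln(S/K) + (r - q + 0.5*sigma^2) * T) / (sigma * sqrt(T)) = 0.65280873
d2 = d1 - sigma * sqrt(T) = 0.37280873
exp(-rT) = 0.99526126; exp(-qT) = 1.00000000
C = S_0 * exp(-qT) * N(d1) - K * exp(-rT) * N(d2)
N(d1) = 0.74306020; N(d2) = 0.64535460
C = 1.0800 * 1.00000000 * 0.74306020 - 0.9400 * 0.99526126 * 0.64535460 = 0.1987

Answer: Price = 0.1987


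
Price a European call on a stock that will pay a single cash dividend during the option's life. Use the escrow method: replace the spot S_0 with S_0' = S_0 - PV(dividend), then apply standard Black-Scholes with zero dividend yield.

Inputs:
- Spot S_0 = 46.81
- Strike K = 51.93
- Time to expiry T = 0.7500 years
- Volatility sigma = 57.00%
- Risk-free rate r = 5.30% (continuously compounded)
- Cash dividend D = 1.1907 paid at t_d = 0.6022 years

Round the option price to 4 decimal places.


PV(D) = D * exp(-r * t_d) = 1.1907 * 0.96858736 = 1.15329697
S_0' = S_0 - PV(D) = 46.8100 - 1.15329697 = 45.65670303
d1 = (ln(S_0'/K) + (r + sigma^2/2)*T) / (sigma*sqrt(T)) = 0.06652954
d2 = d1 - sigma*sqrt(T) = -0.42710494
exp(-rT) = 0.96102967
N(d1) = 0.52652188; N(d2) = 0.33465145
C = S_0' * N(d1) - K * exp(-rT) * N(d2) = 45.65670303 * 0.52652188 - 51.9300 * 0.96102967 * 0.33465145 = 7.3380

Answer: Price = 7.3380


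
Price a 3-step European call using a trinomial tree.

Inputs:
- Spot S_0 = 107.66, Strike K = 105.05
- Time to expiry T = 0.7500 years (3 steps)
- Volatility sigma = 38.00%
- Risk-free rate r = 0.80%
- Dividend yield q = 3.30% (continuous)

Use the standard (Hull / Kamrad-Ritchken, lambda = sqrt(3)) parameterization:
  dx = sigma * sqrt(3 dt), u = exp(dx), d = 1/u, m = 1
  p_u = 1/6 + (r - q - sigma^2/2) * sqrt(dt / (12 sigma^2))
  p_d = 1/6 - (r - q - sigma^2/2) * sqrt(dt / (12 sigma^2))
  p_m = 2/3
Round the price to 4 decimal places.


Answer: Price = V(0,0) = 13.0038

Derivation:
dt = T/N = 0.250000; dx = sigma*sqrt(3*dt) = 0.329090
u = exp(dx) = 1.389702; d = 1/u = 0.719579
p_u = 0.129747, p_m = 0.666667, p_d = 0.203587
Discount per step: exp(-r*dt) = 0.998002
Stock lattice S(k, j) with j the centered position index:
  k=0: S(0,+0) = 107.6600
  k=1: S(1,-1) = 77.4698; S(1,+0) = 107.6600; S(1,+1) = 149.6154
  k=2: S(2,-2) = 55.7456; S(2,-1) = 77.4698; S(2,+0) = 107.6600; S(2,+1) = 149.6154; S(2,+2) = 207.9208
  k=3: S(3,-3) = 40.1133; S(3,-2) = 55.7456; S(3,-1) = 77.4698; S(3,+0) = 107.6600; S(3,+1) = 149.6154; S(3,+2) = 207.9208; S(3,+3) = 288.9481
Terminal payoffs V(N, j) = max(S_T - K, 0):
  V(3,-3) = 0.000000; V(3,-2) = 0.000000; V(3,-1) = 0.000000; V(3,+0) = 2.610000; V(3,+1) = 44.565365; V(3,+2) = 102.870838; V(3,+3) = 183.898096
Backward induction: V(k, j) = exp(-r*dt) * [p_u * V(k+1, j+1) + p_m * V(k+1, j) + p_d * V(k+1, j-1)]
  V(2,-2) = exp(-r*dt) * [p_u*0.000000 + p_m*0.000000 + p_d*0.000000] = 0.000000
  V(2,-1) = exp(-r*dt) * [p_u*2.610000 + p_m*0.000000 + p_d*0.000000] = 0.337962
  V(2,+0) = exp(-r*dt) * [p_u*44.565365 + p_m*2.610000 + p_d*0.000000] = 7.507177
  V(2,+1) = exp(-r*dt) * [p_u*102.870838 + p_m*44.565365 + p_d*2.610000] = 43.501659
  V(2,+2) = exp(-r*dt) * [p_u*183.898096 + p_m*102.870838 + p_d*44.565365] = 101.310809
  V(1,-1) = exp(-r*dt) * [p_u*7.507177 + p_m*0.337962 + p_d*0.000000] = 1.196943
  V(1,+0) = exp(-r*dt) * [p_u*43.501659 + p_m*7.507177 + p_d*0.337962] = 10.696369
  V(1,+1) = exp(-r*dt) * [p_u*101.310809 + p_m*43.501659 + p_d*7.507177] = 43.586943
  V(0,+0) = exp(-r*dt) * [p_u*43.586943 + p_m*10.696369 + p_d*1.196943] = 13.003820


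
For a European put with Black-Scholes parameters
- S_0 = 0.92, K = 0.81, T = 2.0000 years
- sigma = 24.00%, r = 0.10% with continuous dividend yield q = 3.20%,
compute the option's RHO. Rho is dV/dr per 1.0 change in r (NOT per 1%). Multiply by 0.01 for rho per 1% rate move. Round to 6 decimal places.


d1 = 0.3622137468; d2 = 0.0228024919
phi(d1) = 0.3736118210; exp(-qT) = 0.9380049995; exp(-rT) = 0.9980019987
N(-d2) = 0.4909039102
Rho = -K*T*exp(-rT)*N(-d2) = -0.8100 * 2.0000 * 0.9980019987 * 0.4909039102 = -0.793675

Answer: Rho = -0.793675
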